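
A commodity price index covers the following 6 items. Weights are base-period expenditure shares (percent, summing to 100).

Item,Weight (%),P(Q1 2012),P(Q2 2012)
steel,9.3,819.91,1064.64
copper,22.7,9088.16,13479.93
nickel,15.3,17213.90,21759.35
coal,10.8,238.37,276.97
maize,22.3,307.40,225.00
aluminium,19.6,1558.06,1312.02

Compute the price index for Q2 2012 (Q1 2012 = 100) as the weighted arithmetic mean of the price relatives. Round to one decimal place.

110.5

steel: 9.3 × (1064.64/819.91) = 9.3 × 1.298484 = 12.0759
copper: 22.7 × (13479.93/9088.16) = 22.7 × 1.483241 = 33.6696
nickel: 15.3 × (21759.35/17213.90) = 15.3 × 1.264057 = 19.3401
coal: 10.8 × (276.97/238.37) = 10.8 × 1.161933 = 12.5489
maize: 22.3 × (225.00/307.40) = 22.3 × 0.731945 = 16.3224
aluminium: 19.6 × (1312.02/1558.06) = 19.6 × 0.842086 = 16.5049
Index = Σ wᵢ·(p₁ᵢ/p₀ᵢ) = 12.0759 + 33.6696 + 19.3401 + 12.5489 + 16.3224 + 16.5049 = 110.4617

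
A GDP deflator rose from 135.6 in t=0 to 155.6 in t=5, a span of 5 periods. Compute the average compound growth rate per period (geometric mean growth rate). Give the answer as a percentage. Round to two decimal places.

2.79%

Growth factor = (155.6/135.6)^(1/5) = (1.147493)^(1/5) = 1.027898
Growth rate = 1.027898 − 1 = 0.027898 = 2.7898%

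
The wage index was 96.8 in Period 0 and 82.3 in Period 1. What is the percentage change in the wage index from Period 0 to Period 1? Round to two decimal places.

-14.98%

Change = (82.3 − 96.8) / 96.8 × 100
       = -14.5 / 96.8 × 100 = -14.9793%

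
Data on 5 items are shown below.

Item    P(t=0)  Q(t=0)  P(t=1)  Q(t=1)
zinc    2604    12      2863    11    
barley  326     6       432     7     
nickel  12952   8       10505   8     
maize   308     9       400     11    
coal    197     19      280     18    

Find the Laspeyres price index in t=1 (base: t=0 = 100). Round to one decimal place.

90.6

Laspeyres price index uses base-period quantities as weights.
ΣP(t=1)·Q(t=0) = 2863×12 + 432×6 + 10505×8 + 400×9 + 280×19 = 34356 + 2592 + 84040 + 3600 + 5320 = 129908
ΣP(t=0)·Q(t=0) = 2604×12 + 326×6 + 12952×8 + 308×9 + 197×19 = 31248 + 1956 + 103616 + 2772 + 3743 = 143335
Index = 129908 / 143335 × 100 = 90.6324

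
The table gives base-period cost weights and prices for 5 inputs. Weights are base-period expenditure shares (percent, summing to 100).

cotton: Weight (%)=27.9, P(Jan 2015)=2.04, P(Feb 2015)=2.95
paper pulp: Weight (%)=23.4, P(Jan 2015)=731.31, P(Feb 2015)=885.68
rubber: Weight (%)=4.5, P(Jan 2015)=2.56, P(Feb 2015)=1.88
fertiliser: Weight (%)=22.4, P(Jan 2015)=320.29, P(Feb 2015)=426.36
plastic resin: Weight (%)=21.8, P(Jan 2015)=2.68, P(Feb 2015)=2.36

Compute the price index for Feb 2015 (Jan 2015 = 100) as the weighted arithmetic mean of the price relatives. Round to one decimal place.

121.0

cotton: 27.9 × (2.95/2.04) = 27.9 × 1.446078 = 40.3456
paper pulp: 23.4 × (885.68/731.31) = 23.4 × 1.211087 = 28.3394
rubber: 4.5 × (1.88/2.56) = 4.5 × 0.734375 = 3.3047
fertiliser: 22.4 × (426.36/320.29) = 22.4 × 1.331169 = 29.8182
plastic resin: 21.8 × (2.36/2.68) = 21.8 × 0.880597 = 19.1970
Index = Σ wᵢ·(p₁ᵢ/p₀ᵢ) = 40.3456 + 28.3394 + 3.3047 + 29.8182 + 19.1970 = 121.0049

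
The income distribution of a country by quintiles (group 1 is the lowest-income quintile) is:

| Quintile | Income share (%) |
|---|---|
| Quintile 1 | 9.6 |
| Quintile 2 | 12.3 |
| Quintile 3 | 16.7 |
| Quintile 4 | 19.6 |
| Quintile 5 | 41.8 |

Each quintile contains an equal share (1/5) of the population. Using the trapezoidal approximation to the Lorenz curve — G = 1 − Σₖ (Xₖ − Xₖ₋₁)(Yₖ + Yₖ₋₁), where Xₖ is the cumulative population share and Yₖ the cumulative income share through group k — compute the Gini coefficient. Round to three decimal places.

0.287

Cumulative income shares Yₖ: 0.0960, 0.2190, 0.3860, 0.5820, 1.0000
Σ (Xₖ−Xₖ₋₁)(Yₖ+Yₖ₋₁) = (1/5)(0.0960+0.0000) + (1/5)(0.2190+0.0960) + (1/5)(0.3860+0.2190) + (1/5)(0.5820+0.3860) + (1/5)(1.0000+0.5820)
  = 0.0192 + 0.0630 + 0.1210 + 0.1936 + 0.3164 = 0.7132
G = 1 − 0.7132 = 0.2868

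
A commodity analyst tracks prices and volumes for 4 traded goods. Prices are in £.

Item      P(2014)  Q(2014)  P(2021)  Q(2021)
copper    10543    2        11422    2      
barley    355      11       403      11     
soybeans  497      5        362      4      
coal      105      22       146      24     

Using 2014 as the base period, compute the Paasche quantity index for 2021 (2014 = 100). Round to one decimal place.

Paasche quantity index uses current-period prices as weights.
ΣP(2021)·Q(2021) = 11422×2 + 403×11 + 362×4 + 146×24 = 22844 + 4433 + 1448 + 3504 = 32229
ΣP(2021)·Q(2014) = 11422×2 + 403×11 + 362×5 + 146×22 = 22844 + 4433 + 1810 + 3212 = 32299
Index = 32229 / 32299 × 100 = 99.7833

99.8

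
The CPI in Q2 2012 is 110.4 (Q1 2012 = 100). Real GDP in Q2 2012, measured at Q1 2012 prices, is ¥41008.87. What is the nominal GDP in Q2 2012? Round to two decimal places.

45273.79

Nominal = Real × (Index/100) = 41008.87 × (110.4/100)
        = 41008.87 × 1.104 = 45273.7925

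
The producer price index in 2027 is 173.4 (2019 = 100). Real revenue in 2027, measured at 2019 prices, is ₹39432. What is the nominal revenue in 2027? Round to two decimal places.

Nominal = Real × (Index/100) = 39432 × (173.4/100)
        = 39432 × 1.734 = 68375.0880

68375.09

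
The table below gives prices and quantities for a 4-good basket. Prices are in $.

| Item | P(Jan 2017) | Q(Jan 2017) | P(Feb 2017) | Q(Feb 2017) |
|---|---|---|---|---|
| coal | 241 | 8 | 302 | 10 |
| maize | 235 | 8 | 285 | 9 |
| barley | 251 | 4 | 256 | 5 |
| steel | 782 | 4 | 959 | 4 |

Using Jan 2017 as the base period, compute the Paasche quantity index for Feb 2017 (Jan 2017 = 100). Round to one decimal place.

Paasche quantity index uses current-period prices as weights.
ΣP(Feb 2017)·Q(Feb 2017) = 302×10 + 285×9 + 256×5 + 959×4 = 3020 + 2565 + 1280 + 3836 = 10701
ΣP(Feb 2017)·Q(Jan 2017) = 302×8 + 285×8 + 256×4 + 959×4 = 2416 + 2280 + 1024 + 3836 = 9556
Index = 10701 / 9556 × 100 = 111.9820

112.0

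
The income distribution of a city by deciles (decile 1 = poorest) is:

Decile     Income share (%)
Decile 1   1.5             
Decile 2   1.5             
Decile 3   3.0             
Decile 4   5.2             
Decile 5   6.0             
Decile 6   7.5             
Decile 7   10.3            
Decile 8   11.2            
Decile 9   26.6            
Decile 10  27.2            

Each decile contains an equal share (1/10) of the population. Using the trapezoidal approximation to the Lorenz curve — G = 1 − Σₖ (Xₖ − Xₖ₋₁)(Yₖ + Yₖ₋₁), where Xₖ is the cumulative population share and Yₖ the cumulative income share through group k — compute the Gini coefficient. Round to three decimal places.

0.465

Cumulative income shares Yₖ: 0.0150, 0.0300, 0.0600, 0.1120, 0.1720, 0.2470, 0.3500, 0.4620, 0.7280, 1.0000
Σ (Xₖ−Xₖ₋₁)(Yₖ+Yₖ₋₁) = (1/10)(0.0150+0.0000) + (1/10)(0.0300+0.0150) + (1/10)(0.0600+0.0300) + (1/10)(0.1120+0.0600) + (1/10)(0.1720+0.1120) + (1/10)(0.2470+0.1720) + (1/10)(0.3500+0.2470) + (1/10)(0.4620+0.3500) + (1/10)(0.7280+0.4620) + (1/10)(1.0000+0.7280)
  = 0.0015 + 0.0045 + 0.0090 + 0.0172 + 0.0284 + 0.0419 + 0.0597 + 0.0812 + 0.1190 + 0.1728 = 0.5352
G = 1 − 0.5352 = 0.4648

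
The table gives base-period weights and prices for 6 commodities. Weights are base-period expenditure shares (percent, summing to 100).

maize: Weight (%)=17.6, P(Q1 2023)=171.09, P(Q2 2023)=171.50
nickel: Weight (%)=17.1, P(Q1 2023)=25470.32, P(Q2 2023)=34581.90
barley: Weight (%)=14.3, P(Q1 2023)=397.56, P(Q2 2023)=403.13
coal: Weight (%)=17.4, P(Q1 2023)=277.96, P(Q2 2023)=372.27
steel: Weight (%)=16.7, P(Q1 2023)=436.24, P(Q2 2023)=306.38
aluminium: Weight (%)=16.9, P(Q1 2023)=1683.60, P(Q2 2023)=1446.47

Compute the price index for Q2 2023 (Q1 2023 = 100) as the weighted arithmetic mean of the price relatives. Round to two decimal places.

104.91

maize: 17.6 × (171.50/171.09) = 17.6 × 1.002396 = 17.6422
nickel: 17.1 × (34581.90/25470.32) = 17.1 × 1.357733 = 23.2172
barley: 14.3 × (403.13/397.56) = 14.3 × 1.014010 = 14.5003
coal: 17.4 × (372.27/277.96) = 17.4 × 1.339293 = 23.3037
steel: 16.7 × (306.38/436.24) = 16.7 × 0.702320 = 11.7287
aluminium: 16.9 × (1446.47/1683.60) = 16.9 × 0.859153 = 14.5197
Index = Σ wᵢ·(p₁ᵢ/p₀ᵢ) = 17.6422 + 23.2172 + 14.5003 + 23.3037 + 11.7287 + 14.5197 = 104.9119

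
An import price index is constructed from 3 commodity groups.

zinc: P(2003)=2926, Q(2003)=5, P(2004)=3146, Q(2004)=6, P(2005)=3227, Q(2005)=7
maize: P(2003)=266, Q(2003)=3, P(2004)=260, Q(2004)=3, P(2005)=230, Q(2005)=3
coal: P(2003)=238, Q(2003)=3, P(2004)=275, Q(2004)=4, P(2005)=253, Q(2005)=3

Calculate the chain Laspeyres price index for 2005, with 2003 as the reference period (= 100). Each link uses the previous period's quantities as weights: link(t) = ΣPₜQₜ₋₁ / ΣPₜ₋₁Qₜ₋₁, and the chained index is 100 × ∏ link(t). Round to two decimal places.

Link 2003→2004:
ΣP(2004)Q(2003) = 3146×5 + 260×3 + 275×3 = 15730 + 780 + 825 = 17335
ΣP(2003)Q(2003) = 2926×5 + 266×3 + 238×3 = 14630 + 798 + 714 = 16142
link = 17335/16142 = 1.073907
Link 2004→2005:
ΣP(2005)Q(2004) = 3227×6 + 230×3 + 253×4 = 19362 + 690 + 1012 = 21064
ΣP(2004)Q(2004) = 3146×6 + 260×3 + 275×4 = 18876 + 780 + 1100 = 20756
link = 21064/20756 = 1.014839
Chained index = 100 × 1.073907 × 1.014839 = 108.9842

108.98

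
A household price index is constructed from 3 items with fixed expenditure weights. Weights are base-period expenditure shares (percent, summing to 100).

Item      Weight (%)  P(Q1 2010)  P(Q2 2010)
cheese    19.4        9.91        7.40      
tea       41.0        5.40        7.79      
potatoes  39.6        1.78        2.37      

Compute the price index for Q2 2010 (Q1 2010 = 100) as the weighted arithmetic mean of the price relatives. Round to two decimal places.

cheese: 19.4 × (7.40/9.91) = 19.4 × 0.746720 = 14.4864
tea: 41.0 × (7.79/5.40) = 41.0 × 1.442593 = 59.1463
potatoes: 39.6 × (2.37/1.78) = 39.6 × 1.331461 = 52.7258
Index = Σ wᵢ·(p₁ᵢ/p₀ᵢ) = 14.4864 + 59.1463 + 52.7258 = 126.3585

126.36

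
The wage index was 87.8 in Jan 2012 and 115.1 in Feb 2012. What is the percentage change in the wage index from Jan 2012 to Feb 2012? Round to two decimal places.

31.09%

Change = (115.1 − 87.8) / 87.8 × 100
       = 27.3 / 87.8 × 100 = 31.0934%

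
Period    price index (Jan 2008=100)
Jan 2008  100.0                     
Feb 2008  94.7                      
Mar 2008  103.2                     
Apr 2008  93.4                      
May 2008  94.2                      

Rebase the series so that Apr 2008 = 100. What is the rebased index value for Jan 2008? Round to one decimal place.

107.1

Rebased(Jan 2008) = 100.0 / 93.4 × 100 = 107.0664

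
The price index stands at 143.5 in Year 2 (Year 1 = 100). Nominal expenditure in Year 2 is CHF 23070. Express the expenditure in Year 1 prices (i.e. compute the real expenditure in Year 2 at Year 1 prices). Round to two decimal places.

16076.66

Real = Nominal ÷ (Index/100) = 23070 ÷ (143.5/100)
     = 23070 ÷ 1.435 = 16076.6551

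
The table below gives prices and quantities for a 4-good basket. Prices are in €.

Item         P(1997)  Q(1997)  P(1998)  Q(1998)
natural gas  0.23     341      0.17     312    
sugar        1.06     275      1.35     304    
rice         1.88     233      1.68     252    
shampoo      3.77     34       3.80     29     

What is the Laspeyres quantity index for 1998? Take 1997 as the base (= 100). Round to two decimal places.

Laspeyres quantity index uses base-period prices as weights.
ΣP(1997)·Q(1998) = 0.23×312 + 1.06×304 + 1.88×252 + 3.77×29 = 71.76 + 322.24 + 473.76 + 109.33 = 977.09
ΣP(1997)·Q(1997) = 0.23×341 + 1.06×275 + 1.88×233 + 3.77×34 = 78.43 + 291.5 + 438.04 + 128.18 = 936.15
Index = 977.09 / 936.15 × 100 = 104.3732

104.37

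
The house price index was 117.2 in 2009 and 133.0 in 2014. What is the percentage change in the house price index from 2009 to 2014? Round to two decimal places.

13.48%

Change = (133.0 − 117.2) / 117.2 × 100
       = 15.8 / 117.2 × 100 = 13.4812%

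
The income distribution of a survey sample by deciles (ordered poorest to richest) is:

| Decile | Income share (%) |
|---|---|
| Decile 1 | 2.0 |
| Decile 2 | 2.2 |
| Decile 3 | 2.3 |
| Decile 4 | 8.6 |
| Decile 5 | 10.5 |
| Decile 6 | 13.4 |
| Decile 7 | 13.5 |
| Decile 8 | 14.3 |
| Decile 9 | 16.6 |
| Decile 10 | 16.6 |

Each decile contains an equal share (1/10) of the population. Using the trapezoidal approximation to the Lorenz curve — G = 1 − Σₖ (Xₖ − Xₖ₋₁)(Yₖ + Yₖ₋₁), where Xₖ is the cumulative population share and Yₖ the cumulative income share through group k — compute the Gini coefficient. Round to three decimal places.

Cumulative income shares Yₖ: 0.0200, 0.0420, 0.0650, 0.1510, 0.2560, 0.3900, 0.5250, 0.6680, 0.8340, 1.0000
Σ (Xₖ−Xₖ₋₁)(Yₖ+Yₖ₋₁) = (1/10)(0.0200+0.0000) + (1/10)(0.0420+0.0200) + (1/10)(0.0650+0.0420) + (1/10)(0.1510+0.0650) + (1/10)(0.2560+0.1510) + (1/10)(0.3900+0.2560) + (1/10)(0.5250+0.3900) + (1/10)(0.6680+0.5250) + (1/10)(0.8340+0.6680) + (1/10)(1.0000+0.8340)
  = 0.0020 + 0.0062 + 0.0107 + 0.0216 + 0.0407 + 0.0646 + 0.0915 + 0.1193 + 0.1502 + 0.1834 = 0.6902
G = 1 − 0.6902 = 0.3098

0.310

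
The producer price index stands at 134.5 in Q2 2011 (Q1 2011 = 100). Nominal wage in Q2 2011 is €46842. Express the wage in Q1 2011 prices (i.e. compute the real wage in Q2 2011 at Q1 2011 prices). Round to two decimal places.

34826.77

Real = Nominal ÷ (Index/100) = 46842 ÷ (134.5/100)
     = 46842 ÷ 1.345 = 34826.7658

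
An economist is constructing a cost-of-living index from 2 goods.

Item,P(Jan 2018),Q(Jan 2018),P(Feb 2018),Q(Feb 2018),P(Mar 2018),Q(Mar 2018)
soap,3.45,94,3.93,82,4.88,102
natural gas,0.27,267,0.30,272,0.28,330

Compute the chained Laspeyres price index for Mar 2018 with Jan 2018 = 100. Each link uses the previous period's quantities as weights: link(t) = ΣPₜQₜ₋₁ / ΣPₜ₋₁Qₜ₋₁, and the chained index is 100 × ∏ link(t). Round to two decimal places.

133.75

Link Jan 2018→Feb 2018:
ΣP(Feb 2018)Q(Jan 2018) = 3.93×94 + 0.30×267 = 369.42 + 80.1 = 449.52
ΣP(Jan 2018)Q(Jan 2018) = 3.45×94 + 0.27×267 = 324.3 + 72.09 = 396.39
link = 449.52/396.39 = 1.134035
Link Feb 2018→Mar 2018:
ΣP(Mar 2018)Q(Feb 2018) = 4.88×82 + 0.28×272 = 400.16 + 76.16 = 476.32
ΣP(Feb 2018)Q(Feb 2018) = 3.93×82 + 0.30×272 = 322.26 + 81.6 = 403.86
link = 476.32/403.86 = 1.179419
Chained index = 100 × 1.134035 × 1.179419 = 133.7502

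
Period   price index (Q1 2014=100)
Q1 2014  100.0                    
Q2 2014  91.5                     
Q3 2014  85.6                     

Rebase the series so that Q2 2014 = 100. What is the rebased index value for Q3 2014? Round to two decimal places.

Rebased(Q3 2014) = 85.6 / 91.5 × 100 = 93.5519

93.55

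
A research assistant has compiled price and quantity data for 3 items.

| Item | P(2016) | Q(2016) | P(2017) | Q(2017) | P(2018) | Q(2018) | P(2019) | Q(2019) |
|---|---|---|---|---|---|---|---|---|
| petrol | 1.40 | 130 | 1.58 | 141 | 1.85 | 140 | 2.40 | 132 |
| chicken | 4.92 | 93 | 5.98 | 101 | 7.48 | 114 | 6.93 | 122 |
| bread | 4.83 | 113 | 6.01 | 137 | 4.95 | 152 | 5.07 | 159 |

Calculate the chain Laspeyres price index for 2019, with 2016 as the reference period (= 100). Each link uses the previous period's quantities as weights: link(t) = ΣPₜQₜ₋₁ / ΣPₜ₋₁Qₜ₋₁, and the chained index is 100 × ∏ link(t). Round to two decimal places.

Link 2016→2017:
ΣP(2017)Q(2016) = 1.58×130 + 5.98×93 + 6.01×113 = 205.4 + 556.14 + 679.13 = 1440.67
ΣP(2016)Q(2016) = 1.40×130 + 4.92×93 + 4.83×113 = 182 + 457.56 + 545.79 = 1185.35
link = 1440.67/1185.35 = 1.215396
Link 2017→2018:
ΣP(2018)Q(2017) = 1.85×141 + 7.48×101 + 4.95×137 = 260.85 + 755.48 + 678.15 = 1694.48
ΣP(2017)Q(2017) = 1.58×141 + 5.98×101 + 6.01×137 = 222.78 + 603.98 + 823.37 = 1650.13
link = 1694.48/1650.13 = 1.026877
Link 2018→2019:
ΣP(2019)Q(2018) = 2.40×140 + 6.93×114 + 5.07×152 = 336 + 790.02 + 770.64 = 1896.66
ΣP(2018)Q(2018) = 1.85×140 + 7.48×114 + 4.95×152 = 259 + 852.72 + 752.4 = 1864.12
link = 1896.66/1864.12 = 1.017456
Chained index = 100 × 1.215396 × 1.026877 × 1.017456 = 126.9848

126.98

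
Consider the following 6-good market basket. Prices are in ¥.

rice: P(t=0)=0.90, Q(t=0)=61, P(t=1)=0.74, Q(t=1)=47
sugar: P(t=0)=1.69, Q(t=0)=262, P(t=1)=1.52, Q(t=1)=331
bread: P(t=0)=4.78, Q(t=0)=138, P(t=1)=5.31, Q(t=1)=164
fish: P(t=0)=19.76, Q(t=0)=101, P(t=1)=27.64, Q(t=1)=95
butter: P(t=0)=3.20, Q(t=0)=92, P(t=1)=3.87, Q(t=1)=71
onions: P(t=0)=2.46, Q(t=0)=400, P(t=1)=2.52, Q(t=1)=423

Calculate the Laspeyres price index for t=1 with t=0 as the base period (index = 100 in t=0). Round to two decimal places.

120.32

Laspeyres price index uses base-period quantities as weights.
ΣP(t=1)·Q(t=0) = 0.74×61 + 1.52×262 + 5.31×138 + 27.64×101 + 3.87×92 + 2.52×400 = 45.14 + 398.24 + 732.78 + 2791.64 + 356.04 + 1008 = 5331.84
ΣP(t=0)·Q(t=0) = 0.90×61 + 1.69×262 + 4.78×138 + 19.76×101 + 3.20×92 + 2.46×400 = 54.9 + 442.78 + 659.64 + 1995.76 + 294.4 + 984 = 4431.48
Index = 5331.84 / 4431.48 × 100 = 120.3174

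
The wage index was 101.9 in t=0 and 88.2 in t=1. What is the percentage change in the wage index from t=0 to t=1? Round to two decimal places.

Change = (88.2 − 101.9) / 101.9 × 100
       = -13.7 / 101.9 × 100 = -13.4446%

-13.44%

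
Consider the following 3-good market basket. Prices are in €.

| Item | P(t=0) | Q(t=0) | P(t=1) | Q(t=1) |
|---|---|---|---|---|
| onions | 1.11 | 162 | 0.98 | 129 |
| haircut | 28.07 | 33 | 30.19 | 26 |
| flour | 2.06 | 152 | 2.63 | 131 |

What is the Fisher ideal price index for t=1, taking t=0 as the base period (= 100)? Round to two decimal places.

109.72

Laspeyres component (base-period weights):
ΣP(t=1)Q(t=0) = 0.98×162 + 30.19×33 + 2.63×152 = 158.76 + 996.27 + 399.76 = 1554.79
ΣP(t=0)Q(t=0) = 1.11×162 + 28.07×33 + 2.06×152 = 179.82 + 926.31 + 313.12 = 1419.25
L = 1554.79 / 1419.25 × 100 = 109.5501
Paasche component (current-period weights):
ΣP(t=1)Q(t=1) = 0.98×129 + 30.19×26 + 2.63×131 = 126.42 + 784.94 + 344.53 = 1255.89
ΣP(t=0)Q(t=1) = 1.11×129 + 28.07×26 + 2.06×131 = 143.19 + 729.82 + 269.86 = 1142.87
P = 1255.89 / 1142.87 × 100 = 109.8891
Fisher = √(L × P) = √(109.5501 × 109.8891) = 109.7195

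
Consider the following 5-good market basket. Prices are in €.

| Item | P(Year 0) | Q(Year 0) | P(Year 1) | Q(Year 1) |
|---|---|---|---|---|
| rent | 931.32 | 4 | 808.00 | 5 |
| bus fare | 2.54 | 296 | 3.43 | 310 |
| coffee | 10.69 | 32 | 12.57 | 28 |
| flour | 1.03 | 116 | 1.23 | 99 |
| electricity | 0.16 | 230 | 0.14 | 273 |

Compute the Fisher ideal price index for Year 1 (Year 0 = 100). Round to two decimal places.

Laspeyres component (base-period weights):
ΣP(Year 1)Q(Year 0) = 808.00×4 + 3.43×296 + 12.57×32 + 1.23×116 + 0.14×230 = 3232 + 1015.28 + 402.24 + 142.68 + 32.2 = 4824.4
ΣP(Year 0)Q(Year 0) = 931.32×4 + 2.54×296 + 10.69×32 + 1.03×116 + 0.16×230 = 3725.28 + 751.84 + 342.08 + 119.48 + 36.8 = 4975.48
L = 4824.4 / 4975.48 × 100 = 96.9635
Paasche component (current-period weights):
ΣP(Year 1)Q(Year 1) = 808.00×5 + 3.43×310 + 12.57×28 + 1.23×99 + 0.14×273 = 4040 + 1063.3 + 351.96 + 121.77 + 38.22 = 5615.25
ΣP(Year 0)Q(Year 1) = 931.32×5 + 2.54×310 + 10.69×28 + 1.03×99 + 0.16×273 = 4656.6 + 787.4 + 299.32 + 101.97 + 43.68 = 5888.97
P = 5615.25 / 5888.97 × 100 = 95.3520
Fisher = √(L × P) = √(96.9635 × 95.3520) = 96.1544

96.15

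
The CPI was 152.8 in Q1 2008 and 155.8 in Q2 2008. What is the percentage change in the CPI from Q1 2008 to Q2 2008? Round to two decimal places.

Change = (155.8 − 152.8) / 152.8 × 100
       = 3.0 / 152.8 × 100 = 1.9634%

1.96%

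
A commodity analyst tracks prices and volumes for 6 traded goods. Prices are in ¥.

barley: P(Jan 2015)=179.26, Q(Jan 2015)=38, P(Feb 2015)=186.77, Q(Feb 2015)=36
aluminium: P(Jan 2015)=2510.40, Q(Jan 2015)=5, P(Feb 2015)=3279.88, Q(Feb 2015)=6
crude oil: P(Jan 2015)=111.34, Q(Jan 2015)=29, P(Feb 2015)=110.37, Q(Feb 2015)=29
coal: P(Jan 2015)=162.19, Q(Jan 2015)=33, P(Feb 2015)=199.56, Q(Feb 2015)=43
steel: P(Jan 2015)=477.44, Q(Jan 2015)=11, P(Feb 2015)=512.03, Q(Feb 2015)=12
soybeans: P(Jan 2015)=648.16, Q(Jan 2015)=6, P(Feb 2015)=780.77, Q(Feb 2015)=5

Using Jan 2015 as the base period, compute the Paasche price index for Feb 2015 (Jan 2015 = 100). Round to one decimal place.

Paasche price index uses current-period quantities as weights.
ΣP(Feb 2015)·Q(Feb 2015) = 186.77×36 + 3279.88×6 + 110.37×29 + 199.56×43 + 512.03×12 + 780.77×5 = 6723.72 + 19679.28 + 3200.73 + 8581.08 + 6144.36 + 3903.85 = 48233.02
ΣP(Jan 2015)·Q(Feb 2015) = 179.26×36 + 2510.40×6 + 111.34×29 + 162.19×43 + 477.44×12 + 648.16×5 = 6453.36 + 15062.4 + 3228.86 + 6974.17 + 5729.28 + 3240.8 = 40688.87
Index = 48233.02 / 40688.87 × 100 = 118.5411

118.5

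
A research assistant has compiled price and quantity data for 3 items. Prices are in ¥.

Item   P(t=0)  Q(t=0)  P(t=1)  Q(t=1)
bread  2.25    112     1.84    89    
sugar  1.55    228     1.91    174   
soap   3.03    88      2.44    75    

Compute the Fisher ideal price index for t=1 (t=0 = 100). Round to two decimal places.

97.80

Laspeyres component (base-period weights):
ΣP(t=1)Q(t=0) = 1.84×112 + 1.91×228 + 2.44×88 = 206.08 + 435.48 + 214.72 = 856.28
ΣP(t=0)Q(t=0) = 2.25×112 + 1.55×228 + 3.03×88 = 252 + 353.4 + 266.64 = 872.04
L = 856.28 / 872.04 × 100 = 98.1927
Paasche component (current-period weights):
ΣP(t=1)Q(t=1) = 1.84×89 + 1.91×174 + 2.44×75 = 163.76 + 332.34 + 183 = 679.1
ΣP(t=0)Q(t=1) = 2.25×89 + 1.55×174 + 3.03×75 = 200.25 + 269.7 + 227.25 = 697.2
P = 679.1 / 697.2 × 100 = 97.4039
Fisher = √(L × P) = √(98.1927 × 97.4039) = 97.7975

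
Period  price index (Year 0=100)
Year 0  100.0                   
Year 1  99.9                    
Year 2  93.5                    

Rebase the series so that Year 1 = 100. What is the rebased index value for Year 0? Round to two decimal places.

100.10

Rebased(Year 0) = 100.0 / 99.9 × 100 = 100.1001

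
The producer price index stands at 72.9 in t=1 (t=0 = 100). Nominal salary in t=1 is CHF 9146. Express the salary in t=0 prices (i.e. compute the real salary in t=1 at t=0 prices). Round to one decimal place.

Real = Nominal ÷ (Index/100) = 9146 ÷ (72.9/100)
     = 9146 ÷ 0.729 = 12545.9534

12546.0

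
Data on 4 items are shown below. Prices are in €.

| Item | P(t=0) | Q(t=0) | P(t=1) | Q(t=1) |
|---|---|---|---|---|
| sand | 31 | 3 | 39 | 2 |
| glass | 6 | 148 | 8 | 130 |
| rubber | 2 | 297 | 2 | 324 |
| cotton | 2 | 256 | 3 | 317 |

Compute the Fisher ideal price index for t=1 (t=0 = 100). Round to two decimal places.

127.76

Laspeyres component (base-period weights):
ΣP(t=1)Q(t=0) = 39×3 + 8×148 + 2×297 + 3×256 = 117 + 1184 + 594 + 768 = 2663
ΣP(t=0)Q(t=0) = 31×3 + 6×148 + 2×297 + 2×256 = 93 + 888 + 594 + 512 = 2087
L = 2663 / 2087 × 100 = 127.5994
Paasche component (current-period weights):
ΣP(t=1)Q(t=1) = 39×2 + 8×130 + 2×324 + 3×317 = 78 + 1040 + 648 + 951 = 2717
ΣP(t=0)Q(t=1) = 31×2 + 6×130 + 2×324 + 2×317 = 62 + 780 + 648 + 634 = 2124
P = 2717 / 2124 × 100 = 127.9190
Fisher = √(L × P) = √(127.5994 × 127.9190) = 127.7591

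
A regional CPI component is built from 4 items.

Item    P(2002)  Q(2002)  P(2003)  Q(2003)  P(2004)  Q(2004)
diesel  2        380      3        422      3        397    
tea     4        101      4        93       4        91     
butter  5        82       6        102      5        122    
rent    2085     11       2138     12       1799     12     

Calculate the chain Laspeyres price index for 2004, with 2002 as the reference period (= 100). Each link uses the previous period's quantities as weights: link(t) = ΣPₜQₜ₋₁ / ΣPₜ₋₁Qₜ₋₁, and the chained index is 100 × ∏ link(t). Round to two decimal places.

88.68

Link 2002→2003:
ΣP(2003)Q(2002) = 3×380 + 4×101 + 6×82 + 2138×11 = 1140 + 404 + 492 + 23518 = 25554
ΣP(2002)Q(2002) = 2×380 + 4×101 + 5×82 + 2085×11 = 760 + 404 + 410 + 22935 = 24509
link = 25554/24509 = 1.042637
Link 2003→2004:
ΣP(2004)Q(2003) = 3×422 + 4×93 + 5×102 + 1799×12 = 1266 + 372 + 510 + 21588 = 23736
ΣP(2003)Q(2003) = 3×422 + 4×93 + 6×102 + 2138×12 = 1266 + 372 + 612 + 25656 = 27906
link = 23736/27906 = 0.850570
Chained index = 100 × 1.042637 × 0.850570 = 88.6836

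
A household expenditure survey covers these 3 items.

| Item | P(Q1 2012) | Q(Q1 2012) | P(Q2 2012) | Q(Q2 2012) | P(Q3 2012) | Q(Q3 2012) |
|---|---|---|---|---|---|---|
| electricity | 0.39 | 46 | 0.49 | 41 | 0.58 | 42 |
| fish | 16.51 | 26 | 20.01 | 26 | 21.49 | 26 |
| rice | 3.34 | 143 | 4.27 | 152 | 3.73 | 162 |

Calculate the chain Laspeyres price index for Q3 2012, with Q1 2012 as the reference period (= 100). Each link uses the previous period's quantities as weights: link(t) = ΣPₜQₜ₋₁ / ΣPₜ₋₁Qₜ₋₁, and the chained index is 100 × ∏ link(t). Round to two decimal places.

120.53

Link Q1 2012→Q2 2012:
ΣP(Q2 2012)Q(Q1 2012) = 0.49×46 + 20.01×26 + 4.27×143 = 22.54 + 520.26 + 610.61 = 1153.41
ΣP(Q1 2012)Q(Q1 2012) = 0.39×46 + 16.51×26 + 3.34×143 = 17.94 + 429.26 + 477.62 = 924.82
link = 1153.41/924.82 = 1.247172
Link Q2 2012→Q3 2012:
ΣP(Q3 2012)Q(Q2 2012) = 0.58×41 + 21.49×26 + 3.73×152 = 23.78 + 558.74 + 566.96 = 1149.48
ΣP(Q2 2012)Q(Q2 2012) = 0.49×41 + 20.01×26 + 4.27×152 = 20.09 + 520.26 + 649.04 = 1189.39
link = 1149.48/1189.39 = 0.966445
Chained index = 100 × 1.247172 × 0.966445 = 120.5324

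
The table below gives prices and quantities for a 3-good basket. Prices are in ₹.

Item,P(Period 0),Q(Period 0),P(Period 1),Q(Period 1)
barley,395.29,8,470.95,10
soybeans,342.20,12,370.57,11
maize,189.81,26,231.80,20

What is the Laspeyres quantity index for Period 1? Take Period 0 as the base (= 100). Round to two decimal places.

Laspeyres quantity index uses base-period prices as weights.
ΣP(Period 0)·Q(Period 1) = 395.29×10 + 342.20×11 + 189.81×20 = 3952.9 + 3764.2 + 3796.2 = 11513.3
ΣP(Period 0)·Q(Period 0) = 395.29×8 + 342.20×12 + 189.81×26 = 3162.32 + 4106.4 + 4935.06 = 12203.78
Index = 11513.3 / 12203.78 × 100 = 94.3421

94.34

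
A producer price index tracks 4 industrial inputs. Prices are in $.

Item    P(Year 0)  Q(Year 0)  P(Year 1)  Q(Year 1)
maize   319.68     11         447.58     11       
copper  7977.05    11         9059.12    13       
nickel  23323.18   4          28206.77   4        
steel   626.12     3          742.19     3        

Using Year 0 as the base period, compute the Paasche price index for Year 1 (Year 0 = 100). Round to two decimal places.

Paasche price index uses current-period quantities as weights.
ΣP(Year 1)·Q(Year 1) = 447.58×11 + 9059.12×13 + 28206.77×4 + 742.19×3 = 4923.38 + 117768.56 + 112827.08 + 2226.57 = 237745.59
ΣP(Year 0)·Q(Year 1) = 319.68×11 + 7977.05×13 + 23323.18×4 + 626.12×3 = 3516.48 + 103701.65 + 93292.72 + 1878.36 = 202389.21
Index = 237745.59 / 202389.21 × 100 = 117.4695

117.47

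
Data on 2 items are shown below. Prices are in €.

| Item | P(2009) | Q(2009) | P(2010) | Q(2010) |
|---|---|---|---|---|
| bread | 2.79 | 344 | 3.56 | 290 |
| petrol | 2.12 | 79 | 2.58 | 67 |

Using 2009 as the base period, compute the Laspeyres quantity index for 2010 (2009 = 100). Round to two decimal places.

84.38

Laspeyres quantity index uses base-period prices as weights.
ΣP(2009)·Q(2010) = 2.79×290 + 2.12×67 = 809.1 + 142.04 = 951.14
ΣP(2009)·Q(2009) = 2.79×344 + 2.12×79 = 959.76 + 167.48 = 1127.24
Index = 951.14 / 1127.24 × 100 = 84.3778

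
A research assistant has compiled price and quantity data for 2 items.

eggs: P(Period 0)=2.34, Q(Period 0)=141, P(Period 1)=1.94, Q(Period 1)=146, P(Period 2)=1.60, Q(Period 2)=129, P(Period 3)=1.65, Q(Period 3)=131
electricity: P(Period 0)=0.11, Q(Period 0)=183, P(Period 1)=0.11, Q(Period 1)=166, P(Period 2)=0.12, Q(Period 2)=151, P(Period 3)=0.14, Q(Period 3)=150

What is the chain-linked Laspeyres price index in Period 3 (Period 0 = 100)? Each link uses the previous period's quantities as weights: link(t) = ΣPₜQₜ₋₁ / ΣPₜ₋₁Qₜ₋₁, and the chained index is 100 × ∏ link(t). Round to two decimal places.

73.51

Link Period 0→Period 1:
ΣP(Period 1)Q(Period 0) = 1.94×141 + 0.11×183 = 273.54 + 20.13 = 293.67
ΣP(Period 0)Q(Period 0) = 2.34×141 + 0.11×183 = 329.94 + 20.13 = 350.07
link = 293.67/350.07 = 0.838889
Link Period 1→Period 2:
ΣP(Period 2)Q(Period 1) = 1.60×146 + 0.12×166 = 233.6 + 19.92 = 253.52
ΣP(Period 1)Q(Period 1) = 1.94×146 + 0.11×166 = 283.24 + 18.26 = 301.5
link = 253.52/301.5 = 0.840862
Link Period 2→Period 3:
ΣP(Period 3)Q(Period 2) = 1.65×129 + 0.14×151 = 212.85 + 21.14 = 233.99
ΣP(Period 2)Q(Period 2) = 1.60×129 + 0.12×151 = 206.4 + 18.12 = 224.52
link = 233.99/224.52 = 1.042179
Chained index = 100 × 0.838889 × 0.840862 × 1.042179 = 73.5143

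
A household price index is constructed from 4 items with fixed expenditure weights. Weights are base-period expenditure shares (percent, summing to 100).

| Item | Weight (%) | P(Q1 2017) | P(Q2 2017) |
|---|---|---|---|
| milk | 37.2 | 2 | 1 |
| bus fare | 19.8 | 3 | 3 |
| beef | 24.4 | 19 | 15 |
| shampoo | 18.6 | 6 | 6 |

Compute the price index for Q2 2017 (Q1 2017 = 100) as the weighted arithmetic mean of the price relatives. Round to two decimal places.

milk: 37.2 × (1/2) = 37.2 × 0.500000 = 18.6000
bus fare: 19.8 × (3/3) = 19.8 × 1.000000 = 19.8000
beef: 24.4 × (15/19) = 24.4 × 0.789474 = 19.2632
shampoo: 18.6 × (6/6) = 18.6 × 1.000000 = 18.6000
Index = Σ wᵢ·(p₁ᵢ/p₀ᵢ) = 18.6000 + 19.8000 + 19.2632 + 18.6000 = 76.2632

76.26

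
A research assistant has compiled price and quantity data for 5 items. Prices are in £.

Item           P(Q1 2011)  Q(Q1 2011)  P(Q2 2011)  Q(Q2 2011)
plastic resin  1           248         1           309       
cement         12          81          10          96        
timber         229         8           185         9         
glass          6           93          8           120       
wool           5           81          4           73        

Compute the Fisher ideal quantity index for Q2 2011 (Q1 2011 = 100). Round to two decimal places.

Laspeyres component (base-period weights):
ΣP(Q1 2011)Q(Q2 2011) = 1×309 + 12×96 + 229×9 + 6×120 + 5×73 = 309 + 1152 + 2061 + 720 + 365 = 4607
ΣP(Q1 2011)Q(Q1 2011) = 1×248 + 12×81 + 229×8 + 6×93 + 5×81 = 248 + 972 + 1832 + 558 + 405 = 4015
L = 4607 / 4015 × 100 = 114.7447
Paasche component (current-period weights):
ΣP(Q2 2011)Q(Q2 2011) = 1×309 + 10×96 + 185×9 + 8×120 + 4×73 = 309 + 960 + 1665 + 960 + 292 = 4186
ΣP(Q2 2011)Q(Q1 2011) = 1×248 + 10×81 + 185×8 + 8×93 + 4×81 = 248 + 810 + 1480 + 744 + 324 = 3606
P = 4186 / 3606 × 100 = 116.0843
Fisher = √(L × P) = √(114.7447 × 116.0843) = 115.4126

115.41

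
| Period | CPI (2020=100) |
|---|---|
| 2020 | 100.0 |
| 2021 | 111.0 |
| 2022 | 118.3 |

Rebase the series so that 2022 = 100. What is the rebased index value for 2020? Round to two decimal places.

Rebased(2020) = 100.0 / 118.3 × 100 = 84.5309

84.53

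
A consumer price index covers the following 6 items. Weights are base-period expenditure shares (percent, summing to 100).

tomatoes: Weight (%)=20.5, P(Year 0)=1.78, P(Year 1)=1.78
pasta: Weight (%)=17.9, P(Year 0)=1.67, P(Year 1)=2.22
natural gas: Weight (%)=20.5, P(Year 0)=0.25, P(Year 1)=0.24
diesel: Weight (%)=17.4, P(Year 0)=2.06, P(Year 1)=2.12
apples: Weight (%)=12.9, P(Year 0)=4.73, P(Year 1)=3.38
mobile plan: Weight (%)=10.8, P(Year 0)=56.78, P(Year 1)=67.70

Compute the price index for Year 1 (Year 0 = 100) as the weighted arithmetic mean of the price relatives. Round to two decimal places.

tomatoes: 20.5 × (1.78/1.78) = 20.5 × 1.000000 = 20.5000
pasta: 17.9 × (2.22/1.67) = 17.9 × 1.329341 = 23.7952
natural gas: 20.5 × (0.24/0.25) = 20.5 × 0.960000 = 19.6800
diesel: 17.4 × (2.12/2.06) = 17.4 × 1.029126 = 17.9068
apples: 12.9 × (3.38/4.73) = 12.9 × 0.714588 = 9.2182
mobile plan: 10.8 × (67.70/56.78) = 10.8 × 1.192321 = 12.8771
Index = Σ wᵢ·(p₁ᵢ/p₀ᵢ) = 20.5000 + 23.7952 + 19.6800 + 17.9068 + 9.2182 + 12.8771 = 103.9773

103.98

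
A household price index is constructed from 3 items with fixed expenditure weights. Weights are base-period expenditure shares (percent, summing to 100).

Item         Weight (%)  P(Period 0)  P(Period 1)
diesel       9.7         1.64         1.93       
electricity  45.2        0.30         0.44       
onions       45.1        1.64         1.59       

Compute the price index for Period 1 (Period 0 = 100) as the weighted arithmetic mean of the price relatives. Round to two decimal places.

diesel: 9.7 × (1.93/1.64) = 9.7 × 1.176829 = 11.4152
electricity: 45.2 × (0.44/0.30) = 45.2 × 1.466667 = 66.2933
onions: 45.1 × (1.59/1.64) = 45.1 × 0.969512 = 43.7250
Index = Σ wᵢ·(p₁ᵢ/p₀ᵢ) = 11.4152 + 66.2933 + 43.7250 = 121.4336

121.43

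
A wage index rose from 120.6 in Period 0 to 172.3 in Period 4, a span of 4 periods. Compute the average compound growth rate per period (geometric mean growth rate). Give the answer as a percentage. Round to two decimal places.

Growth factor = (172.3/120.6)^(1/4) = (1.428690)^(1/4) = 1.093288
Growth rate = 1.093288 − 1 = 0.093288 = 9.3288%

9.33%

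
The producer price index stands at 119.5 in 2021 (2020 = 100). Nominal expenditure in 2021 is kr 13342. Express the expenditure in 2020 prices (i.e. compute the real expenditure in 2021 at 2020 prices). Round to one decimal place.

Real = Nominal ÷ (Index/100) = 13342 ÷ (119.5/100)
     = 13342 ÷ 1.195 = 11164.8536

11164.9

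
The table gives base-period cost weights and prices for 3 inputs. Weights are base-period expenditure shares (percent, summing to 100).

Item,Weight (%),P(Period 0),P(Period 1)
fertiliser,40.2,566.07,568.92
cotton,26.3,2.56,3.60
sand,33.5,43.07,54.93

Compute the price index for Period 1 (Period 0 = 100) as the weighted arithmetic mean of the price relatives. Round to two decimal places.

120.11

fertiliser: 40.2 × (568.92/566.07) = 40.2 × 1.005035 = 40.4024
cotton: 26.3 × (3.60/2.56) = 26.3 × 1.406250 = 36.9844
sand: 33.5 × (54.93/43.07) = 33.5 × 1.275366 = 42.7248
Index = Σ wᵢ·(p₁ᵢ/p₀ᵢ) = 40.4024 + 36.9844 + 42.7248 = 120.1115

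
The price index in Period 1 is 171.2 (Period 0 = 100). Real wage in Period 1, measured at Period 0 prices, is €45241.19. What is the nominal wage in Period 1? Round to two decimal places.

77452.92

Nominal = Real × (Index/100) = 45241.19 × (171.2/100)
        = 45241.19 × 1.712 = 77452.9173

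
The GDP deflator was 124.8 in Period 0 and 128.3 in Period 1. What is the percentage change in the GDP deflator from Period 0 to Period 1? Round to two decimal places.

2.80%

Change = (128.3 − 124.8) / 124.8 × 100
       = 3.5 / 124.8 × 100 = 2.8045%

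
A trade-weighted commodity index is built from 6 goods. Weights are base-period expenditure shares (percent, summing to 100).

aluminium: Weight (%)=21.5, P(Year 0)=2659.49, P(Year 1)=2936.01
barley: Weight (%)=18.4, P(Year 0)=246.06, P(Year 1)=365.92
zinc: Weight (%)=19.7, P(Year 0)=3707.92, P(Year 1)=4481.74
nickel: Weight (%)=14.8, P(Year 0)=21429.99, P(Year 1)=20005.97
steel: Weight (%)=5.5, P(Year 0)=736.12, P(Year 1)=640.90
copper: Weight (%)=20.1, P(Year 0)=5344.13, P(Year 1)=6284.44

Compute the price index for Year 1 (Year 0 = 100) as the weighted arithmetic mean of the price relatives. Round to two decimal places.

117.15

aluminium: 21.5 × (2936.01/2659.49) = 21.5 × 1.103975 = 23.7355
barley: 18.4 × (365.92/246.06) = 18.4 × 1.487117 = 27.3630
zinc: 19.7 × (4481.74/3707.92) = 19.7 × 1.208694 = 23.8113
nickel: 14.8 × (20005.97/21429.99) = 14.8 × 0.933550 = 13.8165
steel: 5.5 × (640.90/736.12) = 5.5 × 0.870646 = 4.7886
copper: 20.1 × (6284.44/5344.13) = 20.1 × 1.175952 = 23.6366
Index = Σ wᵢ·(p₁ᵢ/p₀ᵢ) = 23.7355 + 27.3630 + 23.8113 + 13.8165 + 4.7886 + 23.6366 = 117.1514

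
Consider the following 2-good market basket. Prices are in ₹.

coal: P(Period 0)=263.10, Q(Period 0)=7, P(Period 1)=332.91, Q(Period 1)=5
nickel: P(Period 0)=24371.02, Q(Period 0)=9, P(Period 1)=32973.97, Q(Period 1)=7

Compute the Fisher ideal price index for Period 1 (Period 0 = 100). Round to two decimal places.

135.23

Laspeyres component (base-period weights):
ΣP(Period 1)Q(Period 0) = 332.91×7 + 32973.97×9 = 2330.37 + 296765.73 = 299096.1
ΣP(Period 0)Q(Period 0) = 263.10×7 + 24371.02×9 = 1841.7 + 219339.18 = 221180.88
L = 299096.1 / 221180.88 × 100 = 135.2269
Paasche component (current-period weights):
ΣP(Period 1)Q(Period 1) = 332.91×5 + 32973.97×7 = 1664.55 + 230817.79 = 232482.34
ΣP(Period 0)Q(Period 1) = 263.10×5 + 24371.02×7 = 1315.5 + 170597.14 = 171912.64
P = 232482.34 / 171912.64 × 100 = 135.2328
Fisher = √(L × P) = √(135.2269 × 135.2328) = 135.2299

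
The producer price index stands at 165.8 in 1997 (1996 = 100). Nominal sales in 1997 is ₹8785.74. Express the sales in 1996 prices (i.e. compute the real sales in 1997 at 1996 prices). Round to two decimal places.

5299.00

Real = Nominal ÷ (Index/100) = 8785.74 ÷ (165.8/100)
     = 8785.74 ÷ 1.658 = 5298.9988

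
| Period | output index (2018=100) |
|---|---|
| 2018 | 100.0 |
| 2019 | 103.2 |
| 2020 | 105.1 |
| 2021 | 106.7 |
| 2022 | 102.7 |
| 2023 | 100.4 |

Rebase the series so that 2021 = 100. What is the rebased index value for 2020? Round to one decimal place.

98.5

Rebased(2020) = 105.1 / 106.7 × 100 = 98.5005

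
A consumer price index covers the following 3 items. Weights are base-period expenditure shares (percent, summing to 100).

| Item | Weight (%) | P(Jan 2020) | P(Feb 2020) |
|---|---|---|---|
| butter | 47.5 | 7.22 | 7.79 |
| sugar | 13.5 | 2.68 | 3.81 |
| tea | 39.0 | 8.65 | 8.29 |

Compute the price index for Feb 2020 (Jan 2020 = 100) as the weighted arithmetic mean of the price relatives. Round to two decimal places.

butter: 47.5 × (7.79/7.22) = 47.5 × 1.078947 = 51.2500
sugar: 13.5 × (3.81/2.68) = 13.5 × 1.421642 = 19.1922
tea: 39.0 × (8.29/8.65) = 39.0 × 0.958382 = 37.3769
Index = Σ wᵢ·(p₁ᵢ/p₀ᵢ) = 51.2500 + 19.1922 + 37.3769 = 107.8190

107.82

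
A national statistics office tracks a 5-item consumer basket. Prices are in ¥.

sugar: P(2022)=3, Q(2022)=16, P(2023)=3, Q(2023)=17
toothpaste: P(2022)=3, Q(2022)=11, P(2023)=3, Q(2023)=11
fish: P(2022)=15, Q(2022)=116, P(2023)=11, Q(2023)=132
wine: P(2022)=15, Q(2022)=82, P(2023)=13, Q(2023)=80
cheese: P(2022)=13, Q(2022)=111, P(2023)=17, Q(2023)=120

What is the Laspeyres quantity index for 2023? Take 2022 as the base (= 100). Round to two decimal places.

Laspeyres quantity index uses base-period prices as weights.
ΣP(2022)·Q(2023) = 3×17 + 3×11 + 15×132 + 15×80 + 13×120 = 51 + 33 + 1980 + 1200 + 1560 = 4824
ΣP(2022)·Q(2022) = 3×16 + 3×11 + 15×116 + 15×82 + 13×111 = 48 + 33 + 1740 + 1230 + 1443 = 4494
Index = 4824 / 4494 × 100 = 107.3431

107.34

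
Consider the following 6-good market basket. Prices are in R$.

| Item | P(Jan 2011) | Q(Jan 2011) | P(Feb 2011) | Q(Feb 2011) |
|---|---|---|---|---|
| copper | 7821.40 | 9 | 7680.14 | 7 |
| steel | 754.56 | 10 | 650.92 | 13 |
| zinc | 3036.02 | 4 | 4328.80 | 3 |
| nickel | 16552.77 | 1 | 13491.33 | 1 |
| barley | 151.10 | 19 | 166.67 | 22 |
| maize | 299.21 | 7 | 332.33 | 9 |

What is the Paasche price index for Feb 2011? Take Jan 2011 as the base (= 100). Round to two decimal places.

Paasche price index uses current-period quantities as weights.
ΣP(Feb 2011)·Q(Feb 2011) = 7680.14×7 + 650.92×13 + 4328.80×3 + 13491.33×1 + 166.67×22 + 332.33×9 = 53760.98 + 8461.96 + 12986.4 + 13491.33 + 3666.74 + 2990.97 = 95358.38
ΣP(Jan 2011)·Q(Feb 2011) = 7821.40×7 + 754.56×13 + 3036.02×3 + 16552.77×1 + 151.10×22 + 299.21×9 = 54749.8 + 9809.28 + 9108.06 + 16552.77 + 3324.2 + 2692.89 = 96237
Index = 95358.38 / 96237 × 100 = 99.0870

99.09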